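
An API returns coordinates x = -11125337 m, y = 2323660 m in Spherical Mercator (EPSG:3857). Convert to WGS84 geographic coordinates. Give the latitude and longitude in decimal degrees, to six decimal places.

lat 20.426797°, lon -99.940603°

R = 6378137 m. λ = x/R = -99.94060268°.
φ = 2·arctan(exp(y/R)) − 90° = 2·arctan(1.43953) − 90° = 20.42679680°.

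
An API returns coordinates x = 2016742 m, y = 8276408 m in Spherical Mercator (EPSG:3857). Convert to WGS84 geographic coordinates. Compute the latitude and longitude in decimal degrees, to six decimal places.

lat 59.441399°, lon 18.116702°

R = 6378137 m. λ = x/R = 18.11670163°.
φ = 2·arctan(exp(y/R)) − 90° = 2·arctan(3.66058) − 90° = 59.44139907°.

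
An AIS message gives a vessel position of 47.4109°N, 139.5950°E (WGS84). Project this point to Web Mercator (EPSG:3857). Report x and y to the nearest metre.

x 15539644 m, y 6009403 m

Web Mercator is spherical with R = a = 6378137 m.
x = R·λ = 6378137 × 2.436392369 = 15539644.317 m.
y = R·ln tan(π/4 + φ/2) = 6378137 × 0.942187855 = 6009403.221 m.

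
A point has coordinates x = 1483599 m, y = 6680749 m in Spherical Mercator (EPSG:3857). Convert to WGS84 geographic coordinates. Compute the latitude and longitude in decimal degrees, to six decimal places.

lat 51.334901°, lon 13.327397°

R = 6378137 m. λ = x/R = 13.32739657°.
φ = 2·arctan(exp(y/R)) − 90° = 2·arctan(2.85036) − 90° = 51.33490095°.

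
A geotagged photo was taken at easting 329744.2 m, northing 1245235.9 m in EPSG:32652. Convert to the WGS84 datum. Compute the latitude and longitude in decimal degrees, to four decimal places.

Zone 52N: λ₀ = 129°, k₀ = 0.9996, false easting 500000 m.
Meridian distance M = (N − FN)/k₀ = 1245734.2 m.
Inverse transverse Mercator on WGS84 gives φ = 11.26050019°, λ = 127.44030014°.

lat 11.2605°, lon 127.4403°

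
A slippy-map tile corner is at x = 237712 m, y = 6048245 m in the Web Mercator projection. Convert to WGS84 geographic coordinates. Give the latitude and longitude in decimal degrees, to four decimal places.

lat 47.6465°, lon 2.1354°

R = 6378137 m. λ = x/R = 2.13540323°.
φ = 2·arctan(exp(y/R)) − 90° = 2·arctan(2.58126) − 90° = 47.64649859°.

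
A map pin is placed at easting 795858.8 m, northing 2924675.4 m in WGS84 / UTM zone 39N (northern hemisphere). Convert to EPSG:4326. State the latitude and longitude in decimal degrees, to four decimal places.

lat 26.4116°, lon 53.9659°

Zone 39N: λ₀ = 51°, k₀ = 0.9996, false easting 500000 m.
Meridian distance M = (N − FN)/k₀ = 2925845.7 m.
Inverse transverse Mercator on WGS84 gives φ = 26.41159966°, λ = 53.96590038°.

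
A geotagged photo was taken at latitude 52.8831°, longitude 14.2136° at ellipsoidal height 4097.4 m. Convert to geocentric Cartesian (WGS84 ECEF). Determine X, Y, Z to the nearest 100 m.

WGS84: a = 6378137 m, e² = 0.006694380; N(φ) = a/√(1−e²sin²φ) = 6391755.284 m.
X = (N+h)·cosφ·cosλ = 3741382.377 m; Y = (N+h)·cosφ·sinλ = 947660.276 m; Z = (N(1−e²)+h)·sinφ = 5065971.047 m.

X 3741400 m, Y 947700 m, Z 5066000 m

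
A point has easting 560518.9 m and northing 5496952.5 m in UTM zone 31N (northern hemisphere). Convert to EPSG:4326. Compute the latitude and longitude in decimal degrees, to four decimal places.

Zone 31N: λ₀ = 3°, k₀ = 0.9996, false easting 500000 m.
Meridian distance M = (N − FN)/k₀ = 5499152.2 m.
Inverse transverse Mercator on WGS84 gives φ = 49.62209959°, λ = 3.83790030°.

lat 49.6221°, lon 3.8379°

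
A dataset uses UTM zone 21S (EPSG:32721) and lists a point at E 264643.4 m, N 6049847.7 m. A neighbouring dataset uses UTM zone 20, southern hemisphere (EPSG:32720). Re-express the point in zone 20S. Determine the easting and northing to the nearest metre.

UTM 21S → geographic: φ = -35.66720042°, λ = -59.60020019°.
UTM 20S (λ₀ = -63°) forward: E = 807756.369 m, N = 6047635.262 m.

E 807756 m, N 6047635 m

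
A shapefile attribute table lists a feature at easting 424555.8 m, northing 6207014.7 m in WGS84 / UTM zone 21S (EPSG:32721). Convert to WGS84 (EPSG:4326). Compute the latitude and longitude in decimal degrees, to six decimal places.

lat -34.275300°, lon -57.819600°

Zone 21S: λ₀ = -57°, k₀ = 0.9996, false easting 500000 m, false northing 10000000 m.
Meridian distance M = (N − FN)/k₀ = -3794503.1 m.
Inverse transverse Mercator on WGS84 gives φ = -34.27530016°, λ = -57.81960013°.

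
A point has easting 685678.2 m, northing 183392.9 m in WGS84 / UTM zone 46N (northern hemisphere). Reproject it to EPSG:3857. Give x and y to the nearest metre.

Unproject from UTM 46N (λ₀ = 93°) → φ = 1.65850011°, λ = 94.66910042°.
Web Mercator (R = 6378137 m): x = 10538516.053 m, y = 184649.176 m.

x 10538516 m, y 184649 m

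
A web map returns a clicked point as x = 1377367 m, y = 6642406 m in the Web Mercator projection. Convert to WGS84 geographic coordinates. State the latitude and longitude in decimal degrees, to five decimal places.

lat 51.11920°, lon 12.37310°

R = 6378137 m. λ = x/R = 12.37309828°.
φ = 2·arctan(exp(y/R)) − 90° = 2·arctan(2.83328) − 90° = 51.11920017°.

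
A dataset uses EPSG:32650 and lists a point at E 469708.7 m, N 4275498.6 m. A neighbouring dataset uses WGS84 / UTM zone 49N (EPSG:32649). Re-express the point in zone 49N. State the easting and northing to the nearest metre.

E 992150 m, N 4290622 m

UTM 50N → geographic: φ = 38.62749995°, λ = 116.65200039°.
UTM 49N (λ₀ = 111°) forward: E = 992149.537 m, N = 4290622.073 m.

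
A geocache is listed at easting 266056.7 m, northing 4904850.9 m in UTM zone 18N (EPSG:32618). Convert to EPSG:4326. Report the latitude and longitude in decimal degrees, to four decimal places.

lat 44.2593°, lon -77.9307°

Zone 18N: λ₀ = -75°, k₀ = 0.9996, false easting 500000 m.
Meridian distance M = (N − FN)/k₀ = 4906813.6 m.
Inverse transverse Mercator on WGS84 gives φ = 44.25929992°, λ = -77.93069989°.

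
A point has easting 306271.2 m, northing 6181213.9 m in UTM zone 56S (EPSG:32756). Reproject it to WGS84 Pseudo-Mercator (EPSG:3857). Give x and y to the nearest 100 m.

Unproject from UTM 56S (λ₀ = 153°) → φ = -34.49249976°, λ = 150.89010049°.
Web Mercator (R = 6378137 m): x = 16797009.152 m, y = -4095125.985 m.

x 16797000 m, y -4095100 m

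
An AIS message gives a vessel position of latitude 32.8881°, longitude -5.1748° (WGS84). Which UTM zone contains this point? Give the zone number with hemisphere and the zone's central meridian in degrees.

UTM zone = ⌊(λ + 180)/6⌋ + 1; -5.1748° ∈ [-6°, 0°) → zone 30.
Hemisphere: N (φ ≥ 0).
Central meridian λ₀ = 6×30 − 183 = -3°.

Zone 30N, central meridian -3°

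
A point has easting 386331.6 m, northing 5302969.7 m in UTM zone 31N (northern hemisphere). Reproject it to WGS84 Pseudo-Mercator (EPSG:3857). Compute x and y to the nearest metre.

x 164753 m, y 6085255 m

Unproject from UTM 31N (λ₀ = 3°) → φ = 47.86999962°, λ = 1.48000019°.
Web Mercator (R = 6378137 m): x = 164752.868 m, y = 6085254.589 m.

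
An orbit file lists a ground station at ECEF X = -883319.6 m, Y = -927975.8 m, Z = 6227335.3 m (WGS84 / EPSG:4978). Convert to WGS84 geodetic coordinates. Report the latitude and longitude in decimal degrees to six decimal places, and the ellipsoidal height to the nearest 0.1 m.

lat 78.450300°, lon -133.587699°, h 142.3 m

λ = atan2(Y, X) = -133.58769940°; p = √(X²+Y²) = 1281168.5 m.
Bowring's method on WGS84 (a = 6378137 m, b = 6356752.314 m) gives φ = 78.45030027°, h = 142.343 m.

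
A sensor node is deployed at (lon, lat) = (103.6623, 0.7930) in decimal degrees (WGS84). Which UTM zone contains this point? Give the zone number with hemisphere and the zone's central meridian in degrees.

Zone 48N, central meridian 105°

UTM zone = ⌊(λ + 180)/6⌋ + 1; 103.6623° ∈ [102°, 108°) → zone 48.
Hemisphere: N (φ ≥ 0).
Central meridian λ₀ = 6×48 − 183 = 105°.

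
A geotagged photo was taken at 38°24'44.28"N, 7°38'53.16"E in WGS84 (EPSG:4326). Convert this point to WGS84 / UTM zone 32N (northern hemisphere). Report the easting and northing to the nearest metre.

Zone 32 central meridian λ₀ = 6×32 − 183 = 9°; Δλ = -1.3519°.
Transverse Mercator on WGS84 with k₀ = 0.9996 gives E = 381971.874 m, N = 4252427.409 m.

E 381972 m, N 4252427 m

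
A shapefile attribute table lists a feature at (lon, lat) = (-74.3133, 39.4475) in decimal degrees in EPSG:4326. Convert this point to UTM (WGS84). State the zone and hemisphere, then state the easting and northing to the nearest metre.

Zone 18N: E 559086 m, N 4366663 m

Longitude -74.3133° lies in the 6° band [-78°, -72°), giving zone 18; latitude is north of the equator, so 18N.
Zone 18 central meridian λ₀ = 6×18 − 183 = -75°; Δλ = +0.6867°.
Transverse Mercator on WGS84 with k₀ = 0.9996 gives E = 559086.458 m, N = 4366663.030 m.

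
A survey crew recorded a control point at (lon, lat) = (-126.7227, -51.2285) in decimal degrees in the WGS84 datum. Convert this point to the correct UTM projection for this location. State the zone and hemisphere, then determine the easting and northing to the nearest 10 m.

Longitude -126.7227° lies in the 6° band [-132°, -126°), giving zone 9; latitude is south of the equator, so 9S.
Zone 9 central meridian λ₀ = 6×9 − 183 = -129°; Δλ = +2.2773°.
Transverse Mercator on WGS84 with k₀ = 0.9996 gives E = 659002.063 m, N = 4322300.370 m.

Zone 9S: E 659000 m, N 4322300 m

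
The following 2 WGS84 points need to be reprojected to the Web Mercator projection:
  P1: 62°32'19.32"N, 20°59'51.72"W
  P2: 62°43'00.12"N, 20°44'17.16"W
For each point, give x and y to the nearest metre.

Web Mercator: x = R·λ, y = R·ln tan(π/4+φ/2), R = 6378137 m.
P1 (62.5387°, -20.9977°) → (-2337453.272, 8988022.269) m.
P2 (62.7167°, -20.7381°) → (-2308554.732, 9031119.720) m.

P1: x -2337453 m, y 8988022 m; P2: x -2308555 m, y 9031120 m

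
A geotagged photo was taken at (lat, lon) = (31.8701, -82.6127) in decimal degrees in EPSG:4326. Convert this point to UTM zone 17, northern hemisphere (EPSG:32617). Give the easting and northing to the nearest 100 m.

E 347400 m, N 3527200 m

Zone 17 central meridian λ₀ = 6×17 − 183 = -81°; Δλ = -1.6127°.
Transverse Mercator on WGS84 with k₀ = 0.9996 gives E = 347448.515 m, N = 3527171.158 m.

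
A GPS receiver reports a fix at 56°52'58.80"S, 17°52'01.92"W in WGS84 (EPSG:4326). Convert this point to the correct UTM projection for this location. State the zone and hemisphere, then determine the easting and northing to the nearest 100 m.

Zone 28S: E 325300 m, N 3692000 m

Longitude -17.8672° lies in the 6° band [-18°, -12°), giving zone 28; latitude is south of the equator, so 28S.
Zone 28 central meridian λ₀ = 6×28 − 183 = -15°; Δλ = -2.8672°.
Transverse Mercator on WGS84 with k₀ = 0.9996 gives E = 325306.830 m, N = 3691975.663 m.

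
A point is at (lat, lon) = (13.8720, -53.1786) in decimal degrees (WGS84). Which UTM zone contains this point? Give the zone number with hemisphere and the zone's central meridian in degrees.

UTM zone = ⌊(λ + 180)/6⌋ + 1; -53.1786° ∈ [-54°, -48°) → zone 22.
Hemisphere: N (φ ≥ 0).
Central meridian λ₀ = 6×22 − 183 = -51°.

Zone 22N, central meridian -51°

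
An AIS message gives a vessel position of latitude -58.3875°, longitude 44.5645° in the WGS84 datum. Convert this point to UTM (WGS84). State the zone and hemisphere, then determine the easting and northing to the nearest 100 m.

Zone 38S: E 474500 m, N 3528100 m

Longitude 44.5645° lies in the 6° band [42°, 48°), giving zone 38; latitude is south of the equator, so 38S.
Zone 38 central meridian λ₀ = 6×38 − 183 = 45°; Δλ = -0.4355°.
Transverse Mercator on WGS84 with k₀ = 0.9996 gives E = 474536.732 m, N = 3528064.533 m.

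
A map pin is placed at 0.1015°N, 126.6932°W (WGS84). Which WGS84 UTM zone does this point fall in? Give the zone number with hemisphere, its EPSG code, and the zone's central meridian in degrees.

UTM zone = ⌊(λ + 180)/6⌋ + 1; -126.6932° ∈ [-132°, -126°) → zone 9.
Hemisphere: N (φ ≥ 0).
Central meridian λ₀ = 6×9 − 183 = -129°.
EPSG code: 32609.

Zone 9N (EPSG:32609), central meridian -129°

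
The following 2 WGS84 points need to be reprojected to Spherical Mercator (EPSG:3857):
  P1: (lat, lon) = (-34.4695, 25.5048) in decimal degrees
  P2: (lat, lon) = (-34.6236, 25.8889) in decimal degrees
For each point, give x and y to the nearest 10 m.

P1: x 2839180 m, y -4092020 m; P2: x 2881940 m, y -4112850 m

Web Mercator: x = R·λ, y = R·ln tan(π/4+φ/2), R = 6378137 m.
P1 (-34.4695°, 25.5048°) → (2839181.349, -4092019.982) m.
P2 (-34.6236°, 25.8889°) → (2881939.165, -4112846.809) m.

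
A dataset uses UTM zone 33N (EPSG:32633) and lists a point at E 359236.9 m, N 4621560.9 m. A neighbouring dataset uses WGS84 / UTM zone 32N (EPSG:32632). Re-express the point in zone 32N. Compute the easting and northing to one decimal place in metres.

UTM 33N → geographic: φ = 41.73340027°, λ = 13.30739951°.
UTM 32N (λ₀ = 9°) forward: E = 858252.544 m, N = 4629149.771 m.

E 858252.5 m, N 4629149.8 m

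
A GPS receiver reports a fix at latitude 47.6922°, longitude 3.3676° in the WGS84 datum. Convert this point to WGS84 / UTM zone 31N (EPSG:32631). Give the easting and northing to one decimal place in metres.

E 527584.0 m, N 5282155.9 m

Zone 31 central meridian λ₀ = 6×31 − 183 = 3°; Δλ = +0.3676°.
Transverse Mercator on WGS84 with k₀ = 0.9996 gives E = 527584.003 m, N = 5282155.894 m.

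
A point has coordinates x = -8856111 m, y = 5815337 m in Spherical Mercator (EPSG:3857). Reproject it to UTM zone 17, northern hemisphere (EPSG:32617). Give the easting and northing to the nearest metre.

Web Mercator inverse (R = 6378137 m) → φ = 46.21790080°, λ = -79.55579869°.
UTM 17N forward: E = 611387.577 m, N = 5119271.860 m.

E 611388 m, N 5119272 m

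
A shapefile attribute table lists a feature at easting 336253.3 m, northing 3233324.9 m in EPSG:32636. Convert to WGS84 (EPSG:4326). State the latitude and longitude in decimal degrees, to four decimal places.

Zone 36N: λ₀ = 33°, k₀ = 0.9996, false easting 500000 m.
Meridian distance M = (N − FN)/k₀ = 3234618.7 m.
Inverse transverse Mercator on WGS84 gives φ = 29.21810011°, λ = 31.31540046°.

lat 29.2181°, lon 31.3154°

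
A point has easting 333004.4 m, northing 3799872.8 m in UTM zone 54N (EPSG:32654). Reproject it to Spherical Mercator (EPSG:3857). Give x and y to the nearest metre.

x 15493981 m, y 4072755 m

Unproject from UTM 54N (λ₀ = 141°) → φ = 34.32669992°, λ = 139.18479972°.
Web Mercator (R = 6378137 m): x = 15493981.031 m, y = 4072754.658 m.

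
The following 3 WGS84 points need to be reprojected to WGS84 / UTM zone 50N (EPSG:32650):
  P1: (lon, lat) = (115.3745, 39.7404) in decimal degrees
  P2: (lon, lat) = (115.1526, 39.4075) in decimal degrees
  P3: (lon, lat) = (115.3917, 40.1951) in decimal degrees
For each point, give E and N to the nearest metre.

UTM zone 50N: λ₀ = 117°, k₀ = 0.9996.
P1 (39.7404°, 115.3745°) → (360720.350, 4400208.079) m.
P2 (39.4075°, 115.1526°) → (340946.628, 4363627.026) m.
P3 (40.1951°, 115.3917°) → (363104.463, 4450651.971) m.

P1: E 360720 m, N 4400208 m; P2: E 340947 m, N 4363627 m; P3: E 363104 m, N 4450652 m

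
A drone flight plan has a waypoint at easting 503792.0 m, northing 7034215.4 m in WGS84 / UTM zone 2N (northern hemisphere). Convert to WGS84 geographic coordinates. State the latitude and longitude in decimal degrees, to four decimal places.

Zone 2N: λ₀ = -171°, k₀ = 0.9996, false easting 500000 m.
Meridian distance M = (N − FN)/k₀ = 7037030.2 m.
Inverse transverse Mercator on WGS84 gives φ = 63.43640016°, λ = -170.92400030°.

lat 63.4364°, lon -170.9240°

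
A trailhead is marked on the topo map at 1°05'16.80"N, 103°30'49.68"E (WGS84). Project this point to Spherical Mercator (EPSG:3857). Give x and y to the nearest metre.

Web Mercator is spherical with R = a = 6378137 m.
x = R·λ = 6378137 × 1.806656631 = 11523103.506 m.
y = R·ln tan(π/4 + φ/2) = 6378137 × 0.018990324 = 121122.885 m.

x 11523104 m, y 121123 m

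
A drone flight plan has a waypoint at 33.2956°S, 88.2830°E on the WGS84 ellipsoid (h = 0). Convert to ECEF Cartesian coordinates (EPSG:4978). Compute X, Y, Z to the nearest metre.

WGS84: a = 6378137 m, e² = 0.006694380; N(φ) = a/√(1−e²sin²φ) = 6384580.342 m.
X = (N+h)·cosφ·cosλ = 159898.030 m; Y = (N+h)·cosφ·sinλ = 5334152.384 m; Z = (N(1−e²)+h)·sinφ = -3481407.549 m.

X 159898 m, Y 5334152 m, Z -3481408 m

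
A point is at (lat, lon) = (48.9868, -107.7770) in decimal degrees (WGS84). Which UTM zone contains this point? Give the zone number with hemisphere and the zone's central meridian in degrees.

Zone 13N, central meridian -105°

UTM zone = ⌊(λ + 180)/6⌋ + 1; -107.7770° ∈ [-108°, -102°) → zone 13.
Hemisphere: N (φ ≥ 0).
Central meridian λ₀ = 6×13 − 183 = -105°.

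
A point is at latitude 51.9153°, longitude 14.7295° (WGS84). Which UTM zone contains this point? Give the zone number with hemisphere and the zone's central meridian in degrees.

UTM zone = ⌊(λ + 180)/6⌋ + 1; 14.7295° ∈ [12°, 18°) → zone 33.
Hemisphere: N (φ ≥ 0).
Central meridian λ₀ = 6×33 − 183 = 15°.

Zone 33N, central meridian 15°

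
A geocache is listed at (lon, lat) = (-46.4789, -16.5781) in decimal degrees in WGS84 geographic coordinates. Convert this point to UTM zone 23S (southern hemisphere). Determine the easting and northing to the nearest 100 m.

E 342200 m, N 8166500 m

Zone 23 central meridian λ₀ = 6×23 − 183 = -45°; Δλ = -1.4789°.
Transverse Mercator on WGS84 with k₀ = 0.9996 gives E = 342218.362 m, N = 8166535.594 m.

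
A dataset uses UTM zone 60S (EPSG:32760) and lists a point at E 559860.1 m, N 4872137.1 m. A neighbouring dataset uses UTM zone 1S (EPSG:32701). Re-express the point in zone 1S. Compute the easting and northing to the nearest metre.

E 97823 m, N 4859160 m

UTM 60S → geographic: φ = -46.30170006°, λ = 177.77730012°.
UTM 1S (λ₀ = -177°) forward: E = 97823.042 m, N = 4859160.339 m.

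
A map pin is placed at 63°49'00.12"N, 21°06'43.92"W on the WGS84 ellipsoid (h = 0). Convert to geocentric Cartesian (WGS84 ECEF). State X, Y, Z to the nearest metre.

X 2632516 m, Y -1016448 m, Z 5700728 m

WGS84: a = 6378137 m, e² = 0.006694380; N(φ) = a/√(1−e²sin²φ) = 6395399.118 m.
X = (N+h)·cosφ·cosλ = 2632516.435 m; Y = (N+h)·cosφ·sinλ = -1016447.608 m; Z = (N(1−e²)+h)·sinφ = 5700728.101 m.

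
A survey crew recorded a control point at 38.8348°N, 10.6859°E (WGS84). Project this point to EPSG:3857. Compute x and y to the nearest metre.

x 1189549 m, y 4698036 m

Web Mercator is spherical with R = a = 6378137 m.
x = R·λ = 6378137 × 0.186504139 = 1189548.947 m.
y = R·ln tan(π/4 + φ/2) = 6378137 × 0.736584310 = 4698035.640 m.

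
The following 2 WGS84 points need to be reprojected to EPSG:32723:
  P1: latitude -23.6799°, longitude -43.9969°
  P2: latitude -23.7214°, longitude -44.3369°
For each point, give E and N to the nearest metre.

P1: E 602281 m, N 7380853 m; P2: E 567590 m, N 7376460 m

UTM zone 23S: λ₀ = -45°, k₀ = 0.9996.
P1 (-23.6799°, -43.9969°) → (602280.714, 7380852.634) m.
P2 (-23.7214°, -44.3369°) → (567590.040, 7376460.452) m.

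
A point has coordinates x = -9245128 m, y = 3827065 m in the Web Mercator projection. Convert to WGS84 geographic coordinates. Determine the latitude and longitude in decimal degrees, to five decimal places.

lat 32.48440°, lon -83.05040°

R = 6378137 m. λ = x/R = -83.05039786°.
φ = 2·arctan(exp(y/R)) − 90° = 2·arctan(1.82217) − 90° = 32.48440025°.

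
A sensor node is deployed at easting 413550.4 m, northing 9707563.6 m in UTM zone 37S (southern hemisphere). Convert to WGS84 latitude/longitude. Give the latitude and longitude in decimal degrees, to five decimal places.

Zone 37S: λ₀ = 39°, k₀ = 0.9996, false easting 500000 m, false northing 10000000 m.
Meridian distance M = (N − FN)/k₀ = -292553.4 m.
Inverse transverse Mercator on WGS84 gives φ = -2.64549996°, λ = 38.22229988°.

lat -2.64550°, lon 38.22230°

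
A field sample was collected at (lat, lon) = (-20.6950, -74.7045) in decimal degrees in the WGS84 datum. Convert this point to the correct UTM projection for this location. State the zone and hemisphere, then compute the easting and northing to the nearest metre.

Longitude -74.7045° lies in the 6° band [-78°, -72°), giving zone 18; latitude is south of the equator, so 18S.
Zone 18 central meridian λ₀ = 6×18 − 183 = -75°; Δλ = +0.2955°.
Transverse Mercator on WGS84 with k₀ = 0.9996 gives E = 530773.022 m, N = 7711578.902 m.

Zone 18S: E 530773 m, N 7711579 m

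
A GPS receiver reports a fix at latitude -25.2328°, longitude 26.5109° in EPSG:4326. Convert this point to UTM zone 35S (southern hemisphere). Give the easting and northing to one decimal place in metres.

E 450738.1 m, N 7209184.6 m

Zone 35 central meridian λ₀ = 6×35 − 183 = 27°; Δλ = -0.4891°.
Transverse Mercator on WGS84 with k₀ = 0.9996 gives E = 450738.080 m, N = 7209184.601 m.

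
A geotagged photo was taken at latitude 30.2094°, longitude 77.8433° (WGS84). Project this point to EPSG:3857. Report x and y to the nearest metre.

x 8665477 m, y 3530495 m

Web Mercator is spherical with R = a = 6378137 m.
x = R·λ = 6378137 × 1.358621886 = 8665476.518 m.
y = R·ln tan(π/4 + φ/2) = 6378137 × 0.553530719 = 3530494.759 m.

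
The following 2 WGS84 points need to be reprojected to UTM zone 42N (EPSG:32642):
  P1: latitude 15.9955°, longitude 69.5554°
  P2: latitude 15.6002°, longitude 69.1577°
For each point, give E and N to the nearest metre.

UTM zone 42N: λ₀ = 69°, k₀ = 0.9996.
P1 (15.9955°, 69.5554°) → (559425.243, 1768516.981) m.
P2 (15.6002°, 69.1577°) → (516905.731, 1724718.801) m.

P1: E 559425 m, N 1768517 m; P2: E 516906 m, N 1724719 m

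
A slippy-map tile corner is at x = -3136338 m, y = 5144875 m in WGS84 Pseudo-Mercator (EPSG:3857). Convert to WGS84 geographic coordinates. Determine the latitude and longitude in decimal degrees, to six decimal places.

R = 6378137 m. λ = x/R = -28.17420362°.
φ = 2·arctan(exp(y/R)) − 90° = 2·arctan(2.24037) − 90° = 41.89239941°.

lat 41.892399°, lon -28.174204°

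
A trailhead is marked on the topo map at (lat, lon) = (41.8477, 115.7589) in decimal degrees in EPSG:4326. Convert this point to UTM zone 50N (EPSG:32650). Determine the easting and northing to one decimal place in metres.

Zone 50 central meridian λ₀ = 6×50 − 183 = 117°; Δλ = -1.2411°.
Transverse Mercator on WGS84 with k₀ = 0.9996 gives E = 396969.422 m, N = 4633611.285 m.

E 396969.4 m, N 4633611.3 m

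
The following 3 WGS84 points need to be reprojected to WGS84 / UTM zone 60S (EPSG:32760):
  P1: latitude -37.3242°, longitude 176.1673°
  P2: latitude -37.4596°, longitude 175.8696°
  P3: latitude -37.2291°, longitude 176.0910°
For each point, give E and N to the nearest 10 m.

UTM zone 60S: λ₀ = 177°, k₀ = 0.9996.
P1 (-37.3242°, 176.1673°) → (426224.683, 5868837.019) m.
P2 (-37.4596°, 175.8696°) → (400028.349, 5853540.884) m.
P3 (-37.2291°, 176.0910°) → (419363.144, 5879325.318) m.

P1: E 426220 m, N 5868840 m; P2: E 400030 m, N 5853540 m; P3: E 419360 m, N 5879330 m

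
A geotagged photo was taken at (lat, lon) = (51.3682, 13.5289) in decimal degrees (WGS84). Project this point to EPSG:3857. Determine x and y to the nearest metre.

Web Mercator is spherical with R = a = 6378137 m.
x = R·λ = 6378137 × 0.236123849 = 1506030.259 m.
y = R·ln tan(π/4 + φ/2) = 6378137 × 1.048375772 = 6686684.299 m.

x 1506030 m, y 6686684 m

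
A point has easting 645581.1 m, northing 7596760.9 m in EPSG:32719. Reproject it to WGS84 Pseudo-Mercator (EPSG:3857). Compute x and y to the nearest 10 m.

x -7524350 m, y -2478740 m

Unproject from UTM 19S (λ₀ = -69°) → φ = -21.72670043°, λ = -67.59240012°.
Web Mercator (R = 6378137 m): x = -7524351.563 m, y = -2478743.813 m.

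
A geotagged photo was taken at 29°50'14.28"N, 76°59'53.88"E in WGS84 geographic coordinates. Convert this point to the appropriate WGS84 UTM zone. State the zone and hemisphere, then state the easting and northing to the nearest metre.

Zone 43N: E 693065 m, N 3302433 m

Longitude 76.9983° lies in the 6° band [72°, 78°), giving zone 43; latitude is north of the equator, so 43N.
Zone 43 central meridian λ₀ = 6×43 − 183 = 75°; Δλ = +1.9983°.
Transverse Mercator on WGS84 with k₀ = 0.9996 gives E = 693064.931 m, N = 3302432.618 m.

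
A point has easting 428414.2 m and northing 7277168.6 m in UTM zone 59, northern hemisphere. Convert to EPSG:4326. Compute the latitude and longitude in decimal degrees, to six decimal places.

lat 65.608600°, lon 169.446400°

Zone 59N: λ₀ = 171°, k₀ = 0.9996, false easting 500000 m.
Meridian distance M = (N − FN)/k₀ = 7280080.6 m.
Inverse transverse Mercator on WGS84 gives φ = 65.60859999°, λ = 169.44639986°.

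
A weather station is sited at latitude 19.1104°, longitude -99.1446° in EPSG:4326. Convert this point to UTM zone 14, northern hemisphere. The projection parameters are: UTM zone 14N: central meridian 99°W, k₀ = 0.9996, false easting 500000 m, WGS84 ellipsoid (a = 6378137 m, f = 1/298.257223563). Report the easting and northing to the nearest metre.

E 484791 m, N 2113049 m

Zone 14 central meridian λ₀ = 6×14 − 183 = -99°; Δλ = -0.1446°.
Transverse Mercator on WGS84 with k₀ = 0.9996 gives E = 484790.918 m, N = 2113049.324 m.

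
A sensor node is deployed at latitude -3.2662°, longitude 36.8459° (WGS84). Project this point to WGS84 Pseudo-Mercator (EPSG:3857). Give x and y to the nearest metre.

Web Mercator is spherical with R = a = 6378137 m.
x = R·λ = 6378137 × 0.643082271 = 4101666.826 m.
y = R·ln tan(π/4 + φ/2) = 6378137 × -0.057036844 = -363788.807 m.

x 4101667 m, y -363789 m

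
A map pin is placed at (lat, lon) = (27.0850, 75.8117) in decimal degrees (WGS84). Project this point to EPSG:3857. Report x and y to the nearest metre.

Web Mercator is spherical with R = a = 6378137 m.
x = R·λ = 6378137 × 1.323163777 = 8439319.840 m.
y = R·ln tan(π/4 + φ/2) = 6378137 × 0.491381009 = 3134095.395 m.

x 8439320 m, y 3134095 m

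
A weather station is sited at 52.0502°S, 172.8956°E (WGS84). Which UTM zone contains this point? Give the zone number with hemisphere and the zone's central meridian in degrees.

Zone 59S, central meridian 171°

UTM zone = ⌊(λ + 180)/6⌋ + 1; 172.8956° ∈ [168°, 174°) → zone 59.
Hemisphere: S (φ < 0).
Central meridian λ₀ = 6×59 − 183 = 171°.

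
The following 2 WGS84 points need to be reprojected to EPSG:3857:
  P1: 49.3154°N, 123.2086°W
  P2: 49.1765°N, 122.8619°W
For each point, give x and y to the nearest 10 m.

Web Mercator: x = R·λ, y = R·ln tan(π/4+φ/2), R = 6378137 m.
P1 (49.3154°, -123.2086°) → (-13715518.613, 6328548.614) m.
P2 (49.1765°, -122.8619°) → (-13676924.146, 6304862.989) m.

P1: x -13715520 m, y 6328550 m; P2: x -13676920 m, y 6304860 m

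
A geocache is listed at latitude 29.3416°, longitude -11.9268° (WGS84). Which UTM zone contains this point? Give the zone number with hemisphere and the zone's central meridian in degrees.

UTM zone = ⌊(λ + 180)/6⌋ + 1; -11.9268° ∈ [-12°, -6°) → zone 29.
Hemisphere: N (φ ≥ 0).
Central meridian λ₀ = 6×29 − 183 = -9°.

Zone 29N, central meridian -9°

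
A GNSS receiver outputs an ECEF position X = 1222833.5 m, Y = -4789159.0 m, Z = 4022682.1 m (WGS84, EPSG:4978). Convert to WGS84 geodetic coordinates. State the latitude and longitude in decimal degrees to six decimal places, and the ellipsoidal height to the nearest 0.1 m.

lat 39.328700°, lon -75.676499°, h 3268.7 m

λ = atan2(Y, X) = -75.67649944°; p = √(X²+Y²) = 4942809.5 m.
Bowring's method on WGS84 (a = 6378137 m, b = 6356752.314 m) gives φ = 39.32870020°, h = 3268.732 m.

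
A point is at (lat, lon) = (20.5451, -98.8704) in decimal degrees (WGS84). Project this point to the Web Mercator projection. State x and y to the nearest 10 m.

x -11006200 m, y 2337720 m

Web Mercator is spherical with R = a = 6378137 m.
x = R·λ = 6378137 × -1.725614013 = -11006202.583 m.
y = R·ln tan(π/4 + φ/2) = 6378137 × 0.366520591 = 2337718.545 m.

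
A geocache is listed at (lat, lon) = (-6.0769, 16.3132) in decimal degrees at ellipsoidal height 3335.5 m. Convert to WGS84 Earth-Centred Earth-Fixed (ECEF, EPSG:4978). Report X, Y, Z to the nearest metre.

X 6090371 m, Y 1782472 m, Z -671068 m

WGS84: a = 6378137 m, e² = 0.006694380; N(φ) = a/√(1−e²sin²φ) = 6378376.270 m.
X = (N+h)·cosφ·cosλ = 6090370.934 m; Y = (N+h)·cosφ·sinλ = 1782472.299 m; Z = (N(1−e²)+h)·sinφ = -671067.986 m.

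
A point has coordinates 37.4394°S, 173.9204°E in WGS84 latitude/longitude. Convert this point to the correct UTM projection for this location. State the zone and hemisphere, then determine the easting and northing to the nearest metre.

Zone 59S: E 758372 m, N 5852377 m

Longitude 173.9204° lies in the 6° band [168°, 174°), giving zone 59; latitude is south of the equator, so 59S.
Zone 59 central meridian λ₀ = 6×59 − 183 = 171°; Δλ = +2.9204°.
Transverse Mercator on WGS84 with k₀ = 0.9996 gives E = 758372.288 m, N = 5852376.790 m.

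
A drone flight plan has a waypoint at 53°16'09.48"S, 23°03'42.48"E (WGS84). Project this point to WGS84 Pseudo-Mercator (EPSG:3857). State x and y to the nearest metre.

Web Mercator is spherical with R = a = 6378137 m.
x = R·λ = 6378137 × 0.402504341 = 2567227.833 m.
y = R·ln tan(π/4 + φ/2) = 6378137 × -1.102667960 = -7032967.316 m.

x 2567228 m, y -7032967 m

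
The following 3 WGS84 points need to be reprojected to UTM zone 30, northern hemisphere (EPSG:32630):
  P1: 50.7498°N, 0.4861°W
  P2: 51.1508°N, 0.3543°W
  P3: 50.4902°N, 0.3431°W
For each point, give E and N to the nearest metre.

P1: E 677335 m, N 5625016 m; P2: E 685031 m, N 5669923 m; P3: E 688456 m, N 5596508 m

UTM zone 30N: λ₀ = -3°, k₀ = 0.9996.
P1 (50.7498°, -0.4861°) → (677335.066, 5625015.836) m.
P2 (51.1508°, -0.3543°) → (685031.309, 5669922.743) m.
P3 (50.4902°, -0.3431°) → (688456.345, 5596507.941) m.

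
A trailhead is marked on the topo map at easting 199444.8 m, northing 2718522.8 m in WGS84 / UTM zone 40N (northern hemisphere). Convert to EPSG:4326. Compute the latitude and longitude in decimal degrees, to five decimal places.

Zone 40N: λ₀ = 57°, k₀ = 0.9996, false easting 500000 m.
Meridian distance M = (N − FN)/k₀ = 2719610.6 m.
Inverse transverse Mercator on WGS84 gives φ = 24.55150004°, λ = 54.03310004°.

lat 24.55150°, lon 54.03310°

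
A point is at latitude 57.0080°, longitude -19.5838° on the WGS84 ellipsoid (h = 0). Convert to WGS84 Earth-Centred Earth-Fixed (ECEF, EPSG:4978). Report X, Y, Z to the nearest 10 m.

X 3279860 m, Y -1166860 m, Z 5326390 m

WGS84: a = 6378137 m, e² = 0.006694380; N(φ) = a/√(1−e²sin²φ) = 6393209.075 m.
X = (N+h)·cosφ·cosλ = 3279860.533 m; Y = (N+h)·cosφ·sinλ = -1166860.962 m; Z = (N(1−e²)+h)·sinφ = 5326385.255 m.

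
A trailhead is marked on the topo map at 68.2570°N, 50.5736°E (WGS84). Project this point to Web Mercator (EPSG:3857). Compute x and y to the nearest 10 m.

x 5629830 m, y 10523800 m

Web Mercator is spherical with R = a = 6378137 m.
x = R·λ = 6378137 × 0.882675835 = 5629827.400 m.
y = R·ln tan(π/4 + φ/2) = 6378137 × 1.649979571 = 10523795.751 m.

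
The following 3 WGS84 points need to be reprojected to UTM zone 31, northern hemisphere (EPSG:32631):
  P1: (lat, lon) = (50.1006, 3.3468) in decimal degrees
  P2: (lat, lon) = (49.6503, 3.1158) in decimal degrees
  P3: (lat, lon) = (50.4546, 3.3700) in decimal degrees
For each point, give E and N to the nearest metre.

UTM zone 31N: λ₀ = 3°, k₀ = 0.9996.
P1 (50.1006°, 3.3468°) → (524802.214, 5549873.554) m.
P2 (49.6503°, 3.1158°) → (508359.088, 5499757.074) m.
P3 (50.4546°, 3.3700°) → (526265.905, 5589242.597) m.

P1: E 524802 m, N 5549874 m; P2: E 508359 m, N 5499757 m; P3: E 526266 m, N 5589243 m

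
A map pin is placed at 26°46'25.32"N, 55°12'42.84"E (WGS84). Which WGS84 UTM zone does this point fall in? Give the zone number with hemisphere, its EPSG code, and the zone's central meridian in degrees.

UTM zone = ⌊(λ + 180)/6⌋ + 1; 55.2119° ∈ [54°, 60°) → zone 40.
Hemisphere: N (φ ≥ 0).
Central meridian λ₀ = 6×40 − 183 = 57°.
EPSG code: 32640.

Zone 40N (EPSG:32640), central meridian 57°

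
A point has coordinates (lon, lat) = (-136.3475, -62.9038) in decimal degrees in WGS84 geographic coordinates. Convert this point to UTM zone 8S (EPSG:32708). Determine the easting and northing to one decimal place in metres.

E 431524.9 m, N 3024412.2 m

Zone 8 central meridian λ₀ = 6×8 − 183 = -135°; Δλ = -1.3475°.
Transverse Mercator on WGS84 with k₀ = 0.9996 gives E = 431524.870 m, N = 3024412.155 m.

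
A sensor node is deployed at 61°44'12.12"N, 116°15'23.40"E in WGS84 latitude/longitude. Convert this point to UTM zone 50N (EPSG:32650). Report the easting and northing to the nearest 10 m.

Zone 50 central meridian λ₀ = 6×50 − 183 = 117°; Δλ = -0.7435°.
Transverse Mercator on WGS84 with k₀ = 0.9996 gives E = 460722.441 m, N = 6845073.296 m.

E 460720 m, N 6845070 m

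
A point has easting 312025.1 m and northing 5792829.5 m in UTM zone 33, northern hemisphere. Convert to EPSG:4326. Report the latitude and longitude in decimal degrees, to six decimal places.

Zone 33N: λ₀ = 15°, k₀ = 0.9996, false easting 500000 m.
Meridian distance M = (N − FN)/k₀ = 5795147.6 m.
Inverse transverse Mercator on WGS84 gives φ = 52.25370005°, λ = 12.24599943°.

lat 52.253700°, lon 12.245999°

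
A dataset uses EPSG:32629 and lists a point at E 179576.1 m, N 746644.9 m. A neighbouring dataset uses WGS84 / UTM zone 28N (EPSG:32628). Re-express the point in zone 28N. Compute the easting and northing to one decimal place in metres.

UTM 29N → geographic: φ = 6.74619961°, λ = -11.89830040°.
UTM 28N (λ₀ = -15°) forward: E = 842931.679 m, N = 746783.470 m.

E 842931.7 m, N 746783.5 m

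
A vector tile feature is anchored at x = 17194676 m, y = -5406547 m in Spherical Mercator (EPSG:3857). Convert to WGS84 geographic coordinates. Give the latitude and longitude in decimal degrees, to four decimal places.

R = 6378137 m. λ = x/R = 154.46240256°.
φ = 2·arctan(exp(y/R)) − 90° = 2·arctan(0.42841) − 90° = -43.61820251°.

lat -43.6182°, lon 154.4624°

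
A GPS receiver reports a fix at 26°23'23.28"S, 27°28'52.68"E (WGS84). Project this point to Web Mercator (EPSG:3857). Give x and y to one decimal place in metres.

x 3059204.3 m, y -3047440.0 m

Web Mercator is spherical with R = a = 6378137 m.
x = R·λ = 6378137 × 0.479639168 = 3059204.322 m.
y = R·ln tan(π/4 + φ/2) = 6378137 × -0.477794690 = -3047439.992 m.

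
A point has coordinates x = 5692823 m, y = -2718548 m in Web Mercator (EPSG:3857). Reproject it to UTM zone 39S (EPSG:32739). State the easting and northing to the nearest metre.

E 514220 m, N 7377474 m

Web Mercator inverse (R = 6378137 m) → φ = -23.71360284°, λ = 51.13949911°.
UTM 39S forward: E = 514219.837 m, N = 7377474.061 m.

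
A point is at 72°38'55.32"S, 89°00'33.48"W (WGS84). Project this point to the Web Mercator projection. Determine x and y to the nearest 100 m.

x -9908500 m, y -11991000 m

Web Mercator is spherical with R = a = 6378137 m.
x = R·λ = 6378137 × -1.553505350 = -9908469.952 m.
y = R·ln tan(π/4 + φ/2) = 6378137 × -1.880023026 = -11991044.424 m.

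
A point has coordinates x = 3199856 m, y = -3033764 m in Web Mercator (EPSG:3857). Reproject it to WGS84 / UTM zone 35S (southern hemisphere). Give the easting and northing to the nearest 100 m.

Web Mercator inverse (R = 6378137 m) → φ = -26.27969653°, λ = 28.74479552°.
UTM 35S forward: E = 674215.981 m, N = 7092166.228 m.

E 674200 m, N 7092200 m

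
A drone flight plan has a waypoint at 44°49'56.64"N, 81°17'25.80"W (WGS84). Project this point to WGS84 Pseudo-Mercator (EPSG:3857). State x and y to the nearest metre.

Web Mercator is spherical with R = a = 6378137 m.
x = R·λ = 6378137 × -1.418786876 = -9049217.066 m.
y = R·ln tan(π/4 + φ/2) = 6378137 × 0.877242802 = 5595174.774 m.

x -9049217 m, y 5595175 m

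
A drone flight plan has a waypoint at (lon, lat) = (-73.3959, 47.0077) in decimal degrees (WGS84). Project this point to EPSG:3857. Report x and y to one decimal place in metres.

x -8170394.2 m, y 5943331.0 m

Web Mercator is spherical with R = a = 6378137 m.
x = R·λ = 6378137 × -1.281000112 = -8170394.214 m.
y = R·ln tan(π/4 + φ/2) = 6378137 × 0.931828683 = 5943330.999 m.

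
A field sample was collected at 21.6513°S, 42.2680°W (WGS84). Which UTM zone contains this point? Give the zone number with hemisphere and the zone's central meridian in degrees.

UTM zone = ⌊(λ + 180)/6⌋ + 1; -42.2680° ∈ [-48°, -42°) → zone 23.
Hemisphere: S (φ < 0).
Central meridian λ₀ = 6×23 − 183 = -45°.

Zone 23S, central meridian -45°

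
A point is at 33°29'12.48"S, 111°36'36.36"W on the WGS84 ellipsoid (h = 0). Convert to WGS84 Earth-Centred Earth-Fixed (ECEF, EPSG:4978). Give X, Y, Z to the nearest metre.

WGS84: a = 6378137 m, e² = 0.006694380; N(φ) = a/√(1−e²sin²φ) = 6384646.014 m.
X = (N+h)·cosφ·cosλ = -1961090.862 m; Y = (N+h)·cosφ·sinλ = -4950600.271 m; Z = (N(1−e²)+h)·sinφ = -3499113.340 m.

X -1961091 m, Y -4950600 m, Z -3499113 m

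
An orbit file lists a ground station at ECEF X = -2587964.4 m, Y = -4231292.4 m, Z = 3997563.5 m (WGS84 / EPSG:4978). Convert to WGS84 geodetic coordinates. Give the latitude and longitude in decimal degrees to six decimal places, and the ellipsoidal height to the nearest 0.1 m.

λ = atan2(Y, X) = -121.45100018°; p = √(X²+Y²) = 4959979.3 m.
Bowring's method on WGS84 (a = 6378137 m, b = 6356752.314 m) gives φ = 39.05569968°, h = 702.842 m.

lat 39.055700°, lon -121.451000°, h 702.8 m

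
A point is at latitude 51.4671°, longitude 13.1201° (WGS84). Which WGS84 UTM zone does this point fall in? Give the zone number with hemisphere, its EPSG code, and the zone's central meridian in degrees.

Zone 33N (EPSG:32633), central meridian 15°

UTM zone = ⌊(λ + 180)/6⌋ + 1; 13.1201° ∈ [12°, 18°) → zone 33.
Hemisphere: N (φ ≥ 0).
Central meridian λ₀ = 6×33 − 183 = 15°.
EPSG code: 32633.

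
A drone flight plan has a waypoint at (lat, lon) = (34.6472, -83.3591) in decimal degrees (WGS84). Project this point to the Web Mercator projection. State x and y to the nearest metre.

Web Mercator is spherical with R = a = 6378137 m.
x = R·λ = 6378137 × -1.454890756 = -9279492.565 m.
y = R·ln tan(π/4 + φ/2) = 6378137 × 0.645335745 = 4116039.792 m.

x -9279493 m, y 4116040 m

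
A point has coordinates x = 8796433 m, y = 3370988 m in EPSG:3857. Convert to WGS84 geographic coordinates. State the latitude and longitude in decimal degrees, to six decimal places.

R = 6378137 m. λ = x/R = 79.01970210°.
φ = 2·arctan(exp(y/R)) − 90° = 2·arctan(1.69642) − 90° = 28.96339608°.

lat 28.963396°, lon 79.019702°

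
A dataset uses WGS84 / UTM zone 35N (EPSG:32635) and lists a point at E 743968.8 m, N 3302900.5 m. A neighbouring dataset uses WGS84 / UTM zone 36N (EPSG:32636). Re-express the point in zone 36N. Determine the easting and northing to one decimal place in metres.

UTM 35N → geographic: φ = 29.83250001°, λ = 29.52489949°.
UTM 36N (λ₀ = 33°) forward: E = 164168.443 m, N = 3305295.571 m.

E 164168.4 m, N 3305295.6 m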